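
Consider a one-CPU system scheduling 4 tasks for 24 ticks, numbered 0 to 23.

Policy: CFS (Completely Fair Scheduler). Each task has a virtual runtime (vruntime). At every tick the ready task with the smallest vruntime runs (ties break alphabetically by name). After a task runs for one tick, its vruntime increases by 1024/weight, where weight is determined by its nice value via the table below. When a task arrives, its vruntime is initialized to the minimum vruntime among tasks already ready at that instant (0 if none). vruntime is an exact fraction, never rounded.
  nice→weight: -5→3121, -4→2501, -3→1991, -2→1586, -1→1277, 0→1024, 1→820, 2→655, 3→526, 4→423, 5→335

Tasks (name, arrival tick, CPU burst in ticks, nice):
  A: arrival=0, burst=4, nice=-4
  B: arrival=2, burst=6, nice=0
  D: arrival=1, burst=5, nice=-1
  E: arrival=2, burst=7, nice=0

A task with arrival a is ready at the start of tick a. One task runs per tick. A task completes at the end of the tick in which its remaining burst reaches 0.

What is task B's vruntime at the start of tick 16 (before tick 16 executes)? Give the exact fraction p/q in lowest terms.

vruntime(B, start of tick 16) = 11028/2501

t=0: vr[A=0] → run A
t=1: vr[A=1024/2501 D=1024/2501] → run A
t=2: vr[A=2048/2501 B=1024/2501 D=1024/2501 E=1024/2501] → run B
t=3: vr[A=2048/2501 B=3525/2501 D=1024/2501 E=1024/2501] → run D
t=4: vr[A=2048/2501 B=3525/2501 D=3868672/3193777 E=1024/2501] → run E
t=5: vr[A=2048/2501 B=3525/2501 D=3868672/3193777 E=3525/2501] → run A
t=6: vr[A=3072/2501 B=3525/2501 D=3868672/3193777 E=3525/2501] → run D
t=7: vr[A=3072/2501 B=3525/2501 D=6429696/3193777 E=3525/2501] → run A
t=8: vr[B=3525/2501 D=6429696/3193777 E=3525/2501] → run B
t=9: vr[B=6026/2501 D=6429696/3193777 E=3525/2501] → run E
t=10: vr[B=6026/2501 D=6429696/3193777 E=6026/2501] → run D
t=11: vr[B=6026/2501 D=8990720/3193777 E=6026/2501] → run B
t=12: vr[B=8527/2501 D=8990720/3193777 E=6026/2501] → run E
t=13: vr[B=8527/2501 D=8990720/3193777 E=8527/2501] → run D
t=14: vr[B=8527/2501 D=11551744/3193777 E=8527/2501] → run B
t=15: vr[B=11028/2501 D=11551744/3193777 E=8527/2501] → run E
t=16: vr[B=11028/2501 D=11551744/3193777 E=11028/2501] → run D
t=17: vr[B=11028/2501 E=11028/2501] → run B
t=18: vr[B=13529/2501 E=11028/2501] → run E
t=19: vr[B=13529/2501 E=13529/2501] → run B
t=20: vr[E=13529/2501] → run E
t=21: vr[E=16030/2501] → run E
t=22: (idle)
t=23: (idle)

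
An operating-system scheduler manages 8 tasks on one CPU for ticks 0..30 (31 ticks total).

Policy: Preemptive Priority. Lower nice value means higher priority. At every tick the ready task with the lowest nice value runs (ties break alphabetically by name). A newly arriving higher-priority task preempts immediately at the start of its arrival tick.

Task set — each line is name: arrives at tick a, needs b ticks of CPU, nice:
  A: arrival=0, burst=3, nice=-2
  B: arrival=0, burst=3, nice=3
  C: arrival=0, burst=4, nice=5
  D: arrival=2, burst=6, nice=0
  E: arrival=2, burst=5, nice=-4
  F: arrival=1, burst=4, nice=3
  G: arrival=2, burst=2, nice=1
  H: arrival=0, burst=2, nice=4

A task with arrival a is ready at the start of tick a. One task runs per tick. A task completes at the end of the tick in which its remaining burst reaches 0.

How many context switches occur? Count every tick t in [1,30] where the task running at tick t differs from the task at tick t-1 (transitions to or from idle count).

t=0: ready={A,B,C,H} → run A
t=1: ready={A,B,C,F,H} → run A
t=2: ready={A,B,C,D,E,F,G,H} → run E
t=3: ready={A,B,C,D,E,F,G,H} → run E
t=4: ready={A,B,C,D,E,F,G,H} → run E
t=5: ready={A,B,C,D,E,F,G,H} → run E
t=6: ready={A,B,C,D,E,F,G,H} → run E
t=7: ready={A,B,C,D,F,G,H} → run A
t=8: ready={B,C,D,F,G,H} → run D
t=9: ready={B,C,D,F,G,H} → run D
t=10: ready={B,C,D,F,G,H} → run D
t=11: ready={B,C,D,F,G,H} → run D
t=12: ready={B,C,D,F,G,H} → run D
t=13: ready={B,C,D,F,G,H} → run D
t=14: ready={B,C,F,G,H} → run G
t=15: ready={B,C,F,G,H} → run G
t=16: ready={B,C,F,H} → run B
t=17: ready={B,C,F,H} → run B
t=18: ready={B,C,F,H} → run B
t=19: ready={C,F,H} → run F
t=20: ready={C,F,H} → run F
t=21: ready={C,F,H} → run F
t=22: ready={C,F,H} → run F
t=23: ready={C,H} → run H
t=24: ready={C,H} → run H
t=25: ready={C} → run C
t=26: ready={C} → run C
t=27: ready={C} → run C
t=28: ready={C} → run C
t=29: (idle)
t=30: (idle)

context switches = 9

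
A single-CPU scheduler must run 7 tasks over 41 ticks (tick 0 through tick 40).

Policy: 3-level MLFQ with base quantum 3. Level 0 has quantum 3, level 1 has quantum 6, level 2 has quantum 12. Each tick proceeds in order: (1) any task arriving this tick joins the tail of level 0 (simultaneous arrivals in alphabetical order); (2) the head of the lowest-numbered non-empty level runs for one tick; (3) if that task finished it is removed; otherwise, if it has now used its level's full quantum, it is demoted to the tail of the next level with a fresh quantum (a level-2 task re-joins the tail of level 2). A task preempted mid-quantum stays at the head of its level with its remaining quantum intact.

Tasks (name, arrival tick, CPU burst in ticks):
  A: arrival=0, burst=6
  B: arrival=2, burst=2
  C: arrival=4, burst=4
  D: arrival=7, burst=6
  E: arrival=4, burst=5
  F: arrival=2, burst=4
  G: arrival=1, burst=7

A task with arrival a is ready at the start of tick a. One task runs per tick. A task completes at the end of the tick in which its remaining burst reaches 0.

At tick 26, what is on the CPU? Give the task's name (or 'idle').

t=0: L0/L1/L2 = A/-/- → run A
t=1: L0/L1/L2 = AG/-/- → run A
t=2: L0/L1/L2 = AGBF/-/- → run A
t=3: L0/L1/L2 = GBF/A/- → run G
t=4: L0/L1/L2 = GBFCE/A/- → run G
t=5: L0/L1/L2 = GBFCE/A/- → run G
t=6: L0/L1/L2 = BFCE/AG/- → run B
t=7: L0/L1/L2 = BFCED/AG/- → run B
t=8: L0/L1/L2 = FCED/AG/- → run F
t=9: L0/L1/L2 = FCED/AG/- → run F
t=10: L0/L1/L2 = FCED/AG/- → run F
t=11: L0/L1/L2 = CED/AGF/- → run C
t=12: L0/L1/L2 = CED/AGF/- → run C
t=13: L0/L1/L2 = CED/AGF/- → run C
t=14: L0/L1/L2 = ED/AGFC/- → run E
t=15: L0/L1/L2 = ED/AGFC/- → run E
t=16: L0/L1/L2 = ED/AGFC/- → run E
t=17: L0/L1/L2 = D/AGFCE/- → run D
t=18: L0/L1/L2 = D/AGFCE/- → run D
t=19: L0/L1/L2 = D/AGFCE/- → run D
t=20: L0/L1/L2 = -/AGFCED/- → run A
t=21: L0/L1/L2 = -/AGFCED/- → run A
t=22: L0/L1/L2 = -/AGFCED/- → run A
t=23: L0/L1/L2 = -/GFCED/- → run G
t=24: L0/L1/L2 = -/GFCED/- → run G
t=25: L0/L1/L2 = -/GFCED/- → run G
t=26: L0/L1/L2 = -/GFCED/- → run G
t=27: L0/L1/L2 = -/FCED/- → run F
t=28: L0/L1/L2 = -/CED/- → run C
t=29: L0/L1/L2 = -/ED/- → run E
t=30: L0/L1/L2 = -/ED/- → run E
t=31: L0/L1/L2 = -/D/- → run D
t=32: L0/L1/L2 = -/D/- → run D
t=33: L0/L1/L2 = -/D/- → run D
t=34: (idle)
t=35: (idle)
t=36: (idle)
t=37: (idle)
t=38: (idle)
t=39: (idle)
t=40: (idle)

running at tick 26 = G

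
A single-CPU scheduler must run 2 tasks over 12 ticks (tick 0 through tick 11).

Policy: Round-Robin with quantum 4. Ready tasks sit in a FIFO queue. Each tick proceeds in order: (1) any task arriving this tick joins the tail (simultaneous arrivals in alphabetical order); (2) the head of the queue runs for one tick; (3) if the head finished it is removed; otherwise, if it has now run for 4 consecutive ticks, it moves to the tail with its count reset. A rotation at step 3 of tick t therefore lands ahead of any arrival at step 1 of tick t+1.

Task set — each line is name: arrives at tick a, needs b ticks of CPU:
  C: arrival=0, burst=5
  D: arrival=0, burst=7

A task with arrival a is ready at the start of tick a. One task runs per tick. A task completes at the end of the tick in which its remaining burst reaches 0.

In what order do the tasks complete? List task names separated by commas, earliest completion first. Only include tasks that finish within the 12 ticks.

t=0: queue=[C,D] q_used=0 → run C
t=1: queue=[C,D] q_used=1 → run C
t=2: queue=[C,D] q_used=2 → run C
t=3: queue=[C,D] q_used=3 → run C
t=4: queue=[D,C] q_used=0 → run D
t=5: queue=[D,C] q_used=1 → run D
t=6: queue=[D,C] q_used=2 → run D
t=7: queue=[D,C] q_used=3 → run D
t=8: queue=[C,D] q_used=0 → run C
t=9: queue=[D] q_used=0 → run D
t=10: queue=[D] q_used=1 → run D
t=11: queue=[D] q_used=2 → run D

completion order = C, D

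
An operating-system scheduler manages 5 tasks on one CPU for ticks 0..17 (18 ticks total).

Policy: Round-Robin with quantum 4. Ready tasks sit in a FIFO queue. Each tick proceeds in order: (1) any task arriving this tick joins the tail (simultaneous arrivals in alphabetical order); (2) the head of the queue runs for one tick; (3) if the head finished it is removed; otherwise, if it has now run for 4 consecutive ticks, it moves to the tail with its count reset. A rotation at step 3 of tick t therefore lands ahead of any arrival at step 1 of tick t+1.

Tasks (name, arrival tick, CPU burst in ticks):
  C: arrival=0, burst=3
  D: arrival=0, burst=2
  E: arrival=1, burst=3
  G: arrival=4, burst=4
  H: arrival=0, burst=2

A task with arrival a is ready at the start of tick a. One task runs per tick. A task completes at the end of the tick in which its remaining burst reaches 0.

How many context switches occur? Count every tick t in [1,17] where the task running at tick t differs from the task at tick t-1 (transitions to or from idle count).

context switches = 5

t=0: queue=[C,D,H] q_used=0 → run C
t=1: queue=[C,D,H,E] q_used=1 → run C
t=2: queue=[C,D,H,E] q_used=2 → run C
t=3: queue=[D,H,E] q_used=0 → run D
t=4: queue=[D,H,E,G] q_used=1 → run D
t=5: queue=[H,E,G] q_used=0 → run H
t=6: queue=[H,E,G] q_used=1 → run H
t=7: queue=[E,G] q_used=0 → run E
t=8: queue=[E,G] q_used=1 → run E
t=9: queue=[E,G] q_used=2 → run E
t=10: queue=[G] q_used=0 → run G
t=11: queue=[G] q_used=1 → run G
t=12: queue=[G] q_used=2 → run G
t=13: queue=[G] q_used=3 → run G
t=14: (idle)
t=15: (idle)
t=16: (idle)
t=17: (idle)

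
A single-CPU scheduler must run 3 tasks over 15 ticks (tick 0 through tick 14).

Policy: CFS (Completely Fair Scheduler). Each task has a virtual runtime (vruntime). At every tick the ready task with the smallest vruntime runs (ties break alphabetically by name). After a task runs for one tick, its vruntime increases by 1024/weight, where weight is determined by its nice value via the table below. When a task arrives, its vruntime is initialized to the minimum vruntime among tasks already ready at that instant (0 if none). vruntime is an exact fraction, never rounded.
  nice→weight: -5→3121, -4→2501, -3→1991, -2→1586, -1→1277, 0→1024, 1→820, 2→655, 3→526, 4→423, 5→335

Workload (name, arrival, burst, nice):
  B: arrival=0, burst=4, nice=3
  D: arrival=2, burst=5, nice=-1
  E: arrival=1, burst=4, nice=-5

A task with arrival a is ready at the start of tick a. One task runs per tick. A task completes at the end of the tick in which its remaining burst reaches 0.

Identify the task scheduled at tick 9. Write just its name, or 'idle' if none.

t=0: vr[B=0] → run B
t=1: vr[B=512/263 E=512/263] → run B
t=2: vr[B=1024/263 D=512/263 E=512/263] → run D
t=3: vr[B=1024/263 D=923136/335851 E=512/263] → run E
t=4: vr[B=1024/263 D=923136/335851 E=1867264/820823] → run E
t=5: vr[B=1024/263 D=923136/335851 E=2136576/820823] → run E
t=6: vr[B=1024/263 D=923136/335851 E=2405888/820823] → run D
t=7: vr[B=1024/263 D=1192448/335851 E=2405888/820823] → run E
t=8: vr[B=1024/263 D=1192448/335851] → run D
t=9: vr[B=1024/263 D=1461760/335851] → run B
t=10: vr[B=1536/263 D=1461760/335851] → run D
t=11: vr[B=1536/263 D=1731072/335851] → run D
t=12: vr[B=1536/263] → run B
t=13: (idle)
t=14: (idle)

running at tick 9 = B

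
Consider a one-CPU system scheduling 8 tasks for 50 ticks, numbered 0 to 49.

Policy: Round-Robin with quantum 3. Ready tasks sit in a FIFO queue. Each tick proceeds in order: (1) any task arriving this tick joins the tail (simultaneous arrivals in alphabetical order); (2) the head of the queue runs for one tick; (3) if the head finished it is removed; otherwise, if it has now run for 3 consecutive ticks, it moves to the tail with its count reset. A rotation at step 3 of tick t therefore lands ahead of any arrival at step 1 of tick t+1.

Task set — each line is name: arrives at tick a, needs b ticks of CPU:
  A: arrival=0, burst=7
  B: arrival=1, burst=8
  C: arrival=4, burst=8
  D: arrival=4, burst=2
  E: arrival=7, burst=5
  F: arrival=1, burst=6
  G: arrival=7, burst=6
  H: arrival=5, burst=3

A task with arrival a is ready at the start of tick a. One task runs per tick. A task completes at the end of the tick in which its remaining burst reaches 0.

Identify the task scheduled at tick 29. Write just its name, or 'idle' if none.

t=0: queue=[A] q_used=0 → run A
t=1: queue=[A,B,F] q_used=1 → run A
t=2: queue=[A,B,F] q_used=2 → run A
t=3: queue=[B,F,A] q_used=0 → run B
t=4: queue=[B,F,A,C,D] q_used=1 → run B
t=5: queue=[B,F,A,C,D,H] q_used=2 → run B
t=6: queue=[F,A,C,D,H,B] q_used=0 → run F
t=7: queue=[F,A,C,D,H,B,E,G] q_used=1 → run F
t=8: queue=[F,A,C,D,H,B,E,G] q_used=2 → run F
t=9: queue=[A,C,D,H,B,E,G,F] q_used=0 → run A
t=10: queue=[A,C,D,H,B,E,G,F] q_used=1 → run A
t=11: queue=[A,C,D,H,B,E,G,F] q_used=2 → run A
t=12: queue=[C,D,H,B,E,G,F,A] q_used=0 → run C
t=13: queue=[C,D,H,B,E,G,F,A] q_used=1 → run C
t=14: queue=[C,D,H,B,E,G,F,A] q_used=2 → run C
t=15: queue=[D,H,B,E,G,F,A,C] q_used=0 → run D
t=16: queue=[D,H,B,E,G,F,A,C] q_used=1 → run D
t=17: queue=[H,B,E,G,F,A,C] q_used=0 → run H
t=18: queue=[H,B,E,G,F,A,C] q_used=1 → run H
t=19: queue=[H,B,E,G,F,A,C] q_used=2 → run H
t=20: queue=[B,E,G,F,A,C] q_used=0 → run B
t=21: queue=[B,E,G,F,A,C] q_used=1 → run B
t=22: queue=[B,E,G,F,A,C] q_used=2 → run B
t=23: queue=[E,G,F,A,C,B] q_used=0 → run E
t=24: queue=[E,G,F,A,C,B] q_used=1 → run E
t=25: queue=[E,G,F,A,C,B] q_used=2 → run E
t=26: queue=[G,F,A,C,B,E] q_used=0 → run G
t=27: queue=[G,F,A,C,B,E] q_used=1 → run G
t=28: queue=[G,F,A,C,B,E] q_used=2 → run G
t=29: queue=[F,A,C,B,E,G] q_used=0 → run F
t=30: queue=[F,A,C,B,E,G] q_used=1 → run F
t=31: queue=[F,A,C,B,E,G] q_used=2 → run F
t=32: queue=[A,C,B,E,G] q_used=0 → run A
t=33: queue=[C,B,E,G] q_used=0 → run C
t=34: queue=[C,B,E,G] q_used=1 → run C
t=35: queue=[C,B,E,G] q_used=2 → run C
t=36: queue=[B,E,G,C] q_used=0 → run B
t=37: queue=[B,E,G,C] q_used=1 → run B
t=38: queue=[E,G,C] q_used=0 → run E
t=39: queue=[E,G,C] q_used=1 → run E
t=40: queue=[G,C] q_used=0 → run G
t=41: queue=[G,C] q_used=1 → run G
t=42: queue=[G,C] q_used=2 → run G
t=43: queue=[C] q_used=0 → run C
t=44: queue=[C] q_used=1 → run C
t=45: (idle)
t=46: (idle)
t=47: (idle)
t=48: (idle)
t=49: (idle)

running at tick 29 = F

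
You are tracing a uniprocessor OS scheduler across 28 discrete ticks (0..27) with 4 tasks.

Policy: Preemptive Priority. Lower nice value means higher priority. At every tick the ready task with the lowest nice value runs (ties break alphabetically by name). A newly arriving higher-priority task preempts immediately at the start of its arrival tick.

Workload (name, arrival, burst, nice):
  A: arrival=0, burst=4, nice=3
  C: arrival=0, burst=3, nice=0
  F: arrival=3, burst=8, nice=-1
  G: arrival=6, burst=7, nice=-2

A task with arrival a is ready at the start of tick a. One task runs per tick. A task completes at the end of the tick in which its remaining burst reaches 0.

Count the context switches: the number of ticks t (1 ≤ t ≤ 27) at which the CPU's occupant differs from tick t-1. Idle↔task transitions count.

t=0: ready={A,C} → run C
t=1: ready={A,C} → run C
t=2: ready={A,C} → run C
t=3: ready={A,F} → run F
t=4: ready={A,F} → run F
t=5: ready={A,F} → run F
t=6: ready={A,F,G} → run G
t=7: ready={A,F,G} → run G
t=8: ready={A,F,G} → run G
t=9: ready={A,F,G} → run G
t=10: ready={A,F,G} → run G
t=11: ready={A,F,G} → run G
t=12: ready={A,F,G} → run G
t=13: ready={A,F} → run F
t=14: ready={A,F} → run F
t=15: ready={A,F} → run F
t=16: ready={A,F} → run F
t=17: ready={A,F} → run F
t=18: ready={A} → run A
t=19: ready={A} → run A
t=20: ready={A} → run A
t=21: ready={A} → run A
t=22: (idle)
t=23: (idle)
t=24: (idle)
t=25: (idle)
t=26: (idle)
t=27: (idle)

context switches = 5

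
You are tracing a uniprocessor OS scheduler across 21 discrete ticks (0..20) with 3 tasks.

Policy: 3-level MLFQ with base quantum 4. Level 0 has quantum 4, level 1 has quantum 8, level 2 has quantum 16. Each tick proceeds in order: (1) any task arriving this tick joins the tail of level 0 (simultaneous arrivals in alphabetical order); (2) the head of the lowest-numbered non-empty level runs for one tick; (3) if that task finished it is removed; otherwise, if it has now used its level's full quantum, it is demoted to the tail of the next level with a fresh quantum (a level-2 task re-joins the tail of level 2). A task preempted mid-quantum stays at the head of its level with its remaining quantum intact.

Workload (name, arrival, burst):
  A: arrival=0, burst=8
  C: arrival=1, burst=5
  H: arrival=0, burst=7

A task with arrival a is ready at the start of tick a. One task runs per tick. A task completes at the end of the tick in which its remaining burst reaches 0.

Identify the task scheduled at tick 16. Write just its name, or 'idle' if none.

t=0: L0/L1/L2 = AH/-/- → run A
t=1: L0/L1/L2 = AHC/-/- → run A
t=2: L0/L1/L2 = AHC/-/- → run A
t=3: L0/L1/L2 = AHC/-/- → run A
t=4: L0/L1/L2 = HC/A/- → run H
t=5: L0/L1/L2 = HC/A/- → run H
t=6: L0/L1/L2 = HC/A/- → run H
t=7: L0/L1/L2 = HC/A/- → run H
t=8: L0/L1/L2 = C/AH/- → run C
t=9: L0/L1/L2 = C/AH/- → run C
t=10: L0/L1/L2 = C/AH/- → run C
t=11: L0/L1/L2 = C/AH/- → run C
t=12: L0/L1/L2 = -/AHC/- → run A
t=13: L0/L1/L2 = -/AHC/- → run A
t=14: L0/L1/L2 = -/AHC/- → run A
t=15: L0/L1/L2 = -/AHC/- → run A
t=16: L0/L1/L2 = -/HC/- → run H
t=17: L0/L1/L2 = -/HC/- → run H
t=18: L0/L1/L2 = -/HC/- → run H
t=19: L0/L1/L2 = -/C/- → run C
t=20: (idle)

running at tick 16 = H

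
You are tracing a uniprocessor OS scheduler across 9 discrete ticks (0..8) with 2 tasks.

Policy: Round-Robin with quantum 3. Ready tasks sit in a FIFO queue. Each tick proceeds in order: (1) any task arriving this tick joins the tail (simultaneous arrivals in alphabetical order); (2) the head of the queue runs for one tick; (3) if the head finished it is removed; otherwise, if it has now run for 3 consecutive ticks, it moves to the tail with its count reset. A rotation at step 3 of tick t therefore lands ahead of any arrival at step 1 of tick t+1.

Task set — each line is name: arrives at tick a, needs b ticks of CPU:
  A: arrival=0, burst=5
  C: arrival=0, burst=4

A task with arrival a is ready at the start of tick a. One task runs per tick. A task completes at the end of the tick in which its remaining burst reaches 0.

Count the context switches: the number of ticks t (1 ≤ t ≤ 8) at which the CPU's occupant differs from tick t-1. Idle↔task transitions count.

context switches = 3

t=0: queue=[A,C] q_used=0 → run A
t=1: queue=[A,C] q_used=1 → run A
t=2: queue=[A,C] q_used=2 → run A
t=3: queue=[C,A] q_used=0 → run C
t=4: queue=[C,A] q_used=1 → run C
t=5: queue=[C,A] q_used=2 → run C
t=6: queue=[A,C] q_used=0 → run A
t=7: queue=[A,C] q_used=1 → run A
t=8: queue=[C] q_used=0 → run C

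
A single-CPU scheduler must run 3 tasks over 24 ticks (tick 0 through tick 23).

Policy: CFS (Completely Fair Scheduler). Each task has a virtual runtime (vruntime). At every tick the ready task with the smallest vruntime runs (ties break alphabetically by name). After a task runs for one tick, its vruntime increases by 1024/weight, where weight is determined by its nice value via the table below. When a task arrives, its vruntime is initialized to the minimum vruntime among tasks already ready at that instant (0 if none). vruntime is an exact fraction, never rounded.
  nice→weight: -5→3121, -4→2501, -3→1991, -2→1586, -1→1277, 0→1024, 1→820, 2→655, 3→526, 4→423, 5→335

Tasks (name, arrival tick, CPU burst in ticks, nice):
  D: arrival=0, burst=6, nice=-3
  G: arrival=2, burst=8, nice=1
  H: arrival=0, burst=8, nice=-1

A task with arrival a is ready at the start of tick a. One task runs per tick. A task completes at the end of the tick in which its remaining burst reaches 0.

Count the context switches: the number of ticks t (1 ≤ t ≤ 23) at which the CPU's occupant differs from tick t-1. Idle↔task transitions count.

t=0: vr[D=0 H=0] → run D
t=1: vr[D=1024/1991 H=0] → run H
t=2: vr[D=1024/1991 G=1024/1991 H=1024/1277] → run D
t=3: vr[D=2048/1991 G=1024/1991 H=1024/1277] → run G
t=4: vr[D=2048/1991 G=719616/408155 H=1024/1277] → run H
t=5: vr[D=2048/1991 G=719616/408155 H=2048/1277] → run D
t=6: vr[D=3072/1991 G=719616/408155 H=2048/1277] → run D
t=7: vr[D=4096/1991 G=719616/408155 H=2048/1277] → run H
t=8: vr[D=4096/1991 G=719616/408155 H=3072/1277] → run G
t=9: vr[D=4096/1991 G=1229312/408155 H=3072/1277] → run D
t=10: vr[D=5120/1991 G=1229312/408155 H=3072/1277] → run H
t=11: vr[D=5120/1991 G=1229312/408155 H=4096/1277] → run D
t=12: vr[G=1229312/408155 H=4096/1277] → run G
t=13: vr[G=1739008/408155 H=4096/1277] → run H
t=14: vr[G=1739008/408155 H=5120/1277] → run H
t=15: vr[G=1739008/408155 H=6144/1277] → run G
t=16: vr[G=2248704/408155 H=6144/1277] → run H
t=17: vr[G=2248704/408155 H=7168/1277] → run G
t=18: vr[G=551680/81631 H=7168/1277] → run H
t=19: vr[G=551680/81631] → run G
t=20: vr[G=3268096/408155] → run G
t=21: vr[G=3777792/408155] → run G
t=22: (idle)
t=23: (idle)

context switches = 18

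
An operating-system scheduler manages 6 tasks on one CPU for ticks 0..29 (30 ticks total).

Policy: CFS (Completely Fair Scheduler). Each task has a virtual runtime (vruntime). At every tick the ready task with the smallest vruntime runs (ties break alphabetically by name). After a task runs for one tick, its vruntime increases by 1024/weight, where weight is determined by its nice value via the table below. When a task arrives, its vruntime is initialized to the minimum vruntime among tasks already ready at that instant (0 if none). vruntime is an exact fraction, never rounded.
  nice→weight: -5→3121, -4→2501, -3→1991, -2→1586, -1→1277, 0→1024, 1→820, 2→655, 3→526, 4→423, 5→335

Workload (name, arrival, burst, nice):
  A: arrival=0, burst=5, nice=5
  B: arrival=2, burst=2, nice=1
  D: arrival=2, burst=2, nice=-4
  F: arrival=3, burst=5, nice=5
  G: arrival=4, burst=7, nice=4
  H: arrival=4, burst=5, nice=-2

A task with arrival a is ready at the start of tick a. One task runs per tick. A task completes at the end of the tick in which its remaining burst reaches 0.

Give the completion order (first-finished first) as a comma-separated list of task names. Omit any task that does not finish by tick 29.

t=0: vr[A=0] → run A
t=1: vr[A=1024/335] → run A
t=2: vr[A=2048/335 B=2048/335 D=2048/335] → run A
t=3: vr[A=3072/335 B=2048/335 D=2048/335 F=2048/335] → run B
t=4: vr[A=3072/335 B=20224/2747 D=2048/335 F=2048/335 G=2048/335 H=2048/335] → run D
t=5: vr[A=3072/335 B=20224/2747 D=5465088/837835 F=2048/335 G=2048/335 H=2048/335] → run F
t=6: vr[A=3072/335 B=20224/2747 D=5465088/837835 F=3072/335 G=2048/335 H=2048/335] → run G
t=7: vr[A=3072/335 B=20224/2747 D=5465088/837835 F=3072/335 G=1209344/141705 H=2048/335] → run H
t=8: vr[A=3072/335 B=20224/2747 D=5465088/837835 F=3072/335 G=1209344/141705 H=1795584/265655] → run D
t=9: vr[A=3072/335 B=20224/2747 F=3072/335 G=1209344/141705 H=1795584/265655] → run H
t=10: vr[A=3072/335 B=20224/2747 F=3072/335 G=1209344/141705 H=1967104/265655] → run B
t=11: vr[A=3072/335 F=3072/335 G=1209344/141705 H=1967104/265655] → run H
t=12: vr[A=3072/335 F=3072/335 G=1209344/141705 H=2138624/265655] → run H
t=13: vr[A=3072/335 F=3072/335 G=1209344/141705 H=2310144/265655] → run G
t=14: vr[A=3072/335 F=3072/335 G=1552384/141705 H=2310144/265655] → run H
t=15: vr[A=3072/335 F=3072/335 G=1552384/141705] → run A
t=16: vr[A=4096/335 F=3072/335 G=1552384/141705] → run F
t=17: vr[A=4096/335 F=4096/335 G=1552384/141705] → run G
t=18: vr[A=4096/335 F=4096/335 G=631808/47235] → run A
t=19: vr[F=4096/335 G=631808/47235] → run F
t=20: vr[F=1024/67 G=631808/47235] → run G
t=21: vr[F=1024/67 G=2238464/141705] → run F
t=22: vr[F=6144/335 G=2238464/141705] → run G
t=23: vr[F=6144/335 G=2581504/141705] → run G
t=24: vr[F=6144/335 G=974848/47235] → run F
t=25: vr[G=974848/47235] → run G
t=26: (idle)
t=27: (idle)
t=28: (idle)
t=29: (idle)

completion order = D, B, H, A, F, G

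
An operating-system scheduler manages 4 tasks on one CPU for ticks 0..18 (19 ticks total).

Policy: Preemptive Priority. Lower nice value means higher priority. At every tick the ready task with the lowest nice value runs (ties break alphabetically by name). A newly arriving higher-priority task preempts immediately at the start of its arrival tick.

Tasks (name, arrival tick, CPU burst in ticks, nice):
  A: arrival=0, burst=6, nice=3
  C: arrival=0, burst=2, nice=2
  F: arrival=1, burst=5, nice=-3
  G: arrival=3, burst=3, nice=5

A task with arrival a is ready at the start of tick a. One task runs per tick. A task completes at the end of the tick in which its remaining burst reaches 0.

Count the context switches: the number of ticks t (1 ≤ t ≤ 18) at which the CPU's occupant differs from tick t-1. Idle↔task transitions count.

t=0: ready={A,C} → run C
t=1: ready={A,C,F} → run F
t=2: ready={A,C,F} → run F
t=3: ready={A,C,F,G} → run F
t=4: ready={A,C,F,G} → run F
t=5: ready={A,C,F,G} → run F
t=6: ready={A,C,G} → run C
t=7: ready={A,G} → run A
t=8: ready={A,G} → run A
t=9: ready={A,G} → run A
t=10: ready={A,G} → run A
t=11: ready={A,G} → run A
t=12: ready={A,G} → run A
t=13: ready={G} → run G
t=14: ready={G} → run G
t=15: ready={G} → run G
t=16: (idle)
t=17: (idle)
t=18: (idle)

context switches = 5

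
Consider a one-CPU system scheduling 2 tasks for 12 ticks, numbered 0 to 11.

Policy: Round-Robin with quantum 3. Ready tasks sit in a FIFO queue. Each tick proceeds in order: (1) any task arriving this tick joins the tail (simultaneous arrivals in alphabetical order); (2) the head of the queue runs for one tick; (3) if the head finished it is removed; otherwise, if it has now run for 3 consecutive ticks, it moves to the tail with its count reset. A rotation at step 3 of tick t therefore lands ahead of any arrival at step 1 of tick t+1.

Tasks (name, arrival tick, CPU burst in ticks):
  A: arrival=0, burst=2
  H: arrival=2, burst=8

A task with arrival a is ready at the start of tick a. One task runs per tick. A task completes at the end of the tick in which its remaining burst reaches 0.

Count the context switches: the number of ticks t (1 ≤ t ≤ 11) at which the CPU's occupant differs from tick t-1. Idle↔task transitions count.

t=0: queue=[A] q_used=0 → run A
t=1: queue=[A] q_used=1 → run A
t=2: queue=[H] q_used=0 → run H
t=3: queue=[H] q_used=1 → run H
t=4: queue=[H] q_used=2 → run H
t=5: queue=[H] q_used=0 → run H
t=6: queue=[H] q_used=1 → run H
t=7: queue=[H] q_used=2 → run H
t=8: queue=[H] q_used=0 → run H
t=9: queue=[H] q_used=1 → run H
t=10: (idle)
t=11: (idle)

context switches = 2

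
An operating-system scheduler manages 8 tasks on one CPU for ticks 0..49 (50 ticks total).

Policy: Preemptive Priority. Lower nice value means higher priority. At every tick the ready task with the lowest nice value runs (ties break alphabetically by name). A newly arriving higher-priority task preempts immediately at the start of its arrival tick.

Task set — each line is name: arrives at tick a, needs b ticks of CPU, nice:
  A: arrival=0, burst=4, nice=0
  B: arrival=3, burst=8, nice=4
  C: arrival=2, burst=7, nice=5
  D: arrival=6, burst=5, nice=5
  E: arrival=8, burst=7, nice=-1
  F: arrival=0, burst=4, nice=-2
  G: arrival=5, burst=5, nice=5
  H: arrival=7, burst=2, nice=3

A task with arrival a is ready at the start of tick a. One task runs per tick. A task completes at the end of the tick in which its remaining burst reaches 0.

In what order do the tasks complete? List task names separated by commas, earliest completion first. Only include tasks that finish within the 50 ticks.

completion order = F, A, E, H, B, C, D, G

t=0: ready={A,F} → run F
t=1: ready={A,F} → run F
t=2: ready={A,C,F} → run F
t=3: ready={A,B,C,F} → run F
t=4: ready={A,B,C} → run A
t=5: ready={A,B,C,G} → run A
t=6: ready={A,B,C,D,G} → run A
t=7: ready={A,B,C,D,G,H} → run A
t=8: ready={B,C,D,E,G,H} → run E
t=9: ready={B,C,D,E,G,H} → run E
t=10: ready={B,C,D,E,G,H} → run E
t=11: ready={B,C,D,E,G,H} → run E
t=12: ready={B,C,D,E,G,H} → run E
t=13: ready={B,C,D,E,G,H} → run E
t=14: ready={B,C,D,E,G,H} → run E
t=15: ready={B,C,D,G,H} → run H
t=16: ready={B,C,D,G,H} → run H
t=17: ready={B,C,D,G} → run B
t=18: ready={B,C,D,G} → run B
t=19: ready={B,C,D,G} → run B
t=20: ready={B,C,D,G} → run B
t=21: ready={B,C,D,G} → run B
t=22: ready={B,C,D,G} → run B
t=23: ready={B,C,D,G} → run B
t=24: ready={B,C,D,G} → run B
t=25: ready={C,D,G} → run C
t=26: ready={C,D,G} → run C
t=27: ready={C,D,G} → run C
t=28: ready={C,D,G} → run C
t=29: ready={C,D,G} → run C
t=30: ready={C,D,G} → run C
t=31: ready={C,D,G} → run C
t=32: ready={D,G} → run D
t=33: ready={D,G} → run D
t=34: ready={D,G} → run D
t=35: ready={D,G} → run D
t=36: ready={D,G} → run D
t=37: ready={G} → run G
t=38: ready={G} → run G
t=39: ready={G} → run G
t=40: ready={G} → run G
t=41: ready={G} → run G
t=42: (idle)
t=43: (idle)
t=44: (idle)
t=45: (idle)
t=46: (idle)
t=47: (idle)
t=48: (idle)
t=49: (idle)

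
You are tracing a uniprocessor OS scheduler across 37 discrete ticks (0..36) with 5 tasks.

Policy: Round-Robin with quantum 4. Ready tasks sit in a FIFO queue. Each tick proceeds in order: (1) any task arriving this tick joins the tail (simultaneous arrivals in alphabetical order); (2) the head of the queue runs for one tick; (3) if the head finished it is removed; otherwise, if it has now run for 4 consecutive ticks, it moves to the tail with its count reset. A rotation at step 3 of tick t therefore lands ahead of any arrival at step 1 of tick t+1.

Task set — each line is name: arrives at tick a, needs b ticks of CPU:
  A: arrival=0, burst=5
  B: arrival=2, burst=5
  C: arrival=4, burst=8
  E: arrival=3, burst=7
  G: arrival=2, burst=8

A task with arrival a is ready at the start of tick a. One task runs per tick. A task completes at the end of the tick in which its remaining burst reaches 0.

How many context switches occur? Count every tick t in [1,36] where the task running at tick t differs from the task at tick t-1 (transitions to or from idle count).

context switches = 10

t=0: queue=[A] q_used=0 → run A
t=1: queue=[A] q_used=1 → run A
t=2: queue=[A,B,G] q_used=2 → run A
t=3: queue=[A,B,G,E] q_used=3 → run A
t=4: queue=[B,G,E,A,C] q_used=0 → run B
t=5: queue=[B,G,E,A,C] q_used=1 → run B
t=6: queue=[B,G,E,A,C] q_used=2 → run B
t=7: queue=[B,G,E,A,C] q_used=3 → run B
t=8: queue=[G,E,A,C,B] q_used=0 → run G
t=9: queue=[G,E,A,C,B] q_used=1 → run G
t=10: queue=[G,E,A,C,B] q_used=2 → run G
t=11: queue=[G,E,A,C,B] q_used=3 → run G
t=12: queue=[E,A,C,B,G] q_used=0 → run E
t=13: queue=[E,A,C,B,G] q_used=1 → run E
t=14: queue=[E,A,C,B,G] q_used=2 → run E
t=15: queue=[E,A,C,B,G] q_used=3 → run E
t=16: queue=[A,C,B,G,E] q_used=0 → run A
t=17: queue=[C,B,G,E] q_used=0 → run C
t=18: queue=[C,B,G,E] q_used=1 → run C
t=19: queue=[C,B,G,E] q_used=2 → run C
t=20: queue=[C,B,G,E] q_used=3 → run C
t=21: queue=[B,G,E,C] q_used=0 → run B
t=22: queue=[G,E,C] q_used=0 → run G
t=23: queue=[G,E,C] q_used=1 → run G
t=24: queue=[G,E,C] q_used=2 → run G
t=25: queue=[G,E,C] q_used=3 → run G
t=26: queue=[E,C] q_used=0 → run E
t=27: queue=[E,C] q_used=1 → run E
t=28: queue=[E,C] q_used=2 → run E
t=29: queue=[C] q_used=0 → run C
t=30: queue=[C] q_used=1 → run C
t=31: queue=[C] q_used=2 → run C
t=32: queue=[C] q_used=3 → run C
t=33: (idle)
t=34: (idle)
t=35: (idle)
t=36: (idle)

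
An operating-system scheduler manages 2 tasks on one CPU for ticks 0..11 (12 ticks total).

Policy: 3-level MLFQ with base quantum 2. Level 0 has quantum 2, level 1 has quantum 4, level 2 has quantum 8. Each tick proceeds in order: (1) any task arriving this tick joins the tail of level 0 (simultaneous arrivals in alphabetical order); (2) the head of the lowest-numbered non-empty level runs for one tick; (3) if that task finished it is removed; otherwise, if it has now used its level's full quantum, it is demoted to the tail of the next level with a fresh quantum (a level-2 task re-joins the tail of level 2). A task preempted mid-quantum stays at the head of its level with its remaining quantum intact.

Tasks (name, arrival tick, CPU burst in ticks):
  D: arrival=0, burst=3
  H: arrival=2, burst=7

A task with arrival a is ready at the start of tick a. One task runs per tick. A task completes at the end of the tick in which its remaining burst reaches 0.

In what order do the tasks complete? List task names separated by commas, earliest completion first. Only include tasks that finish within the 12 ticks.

completion order = D, H

t=0: L0/L1/L2 = D/-/- → run D
t=1: L0/L1/L2 = D/-/- → run D
t=2: L0/L1/L2 = H/D/- → run H
t=3: L0/L1/L2 = H/D/- → run H
t=4: L0/L1/L2 = -/DH/- → run D
t=5: L0/L1/L2 = -/H/- → run H
t=6: L0/L1/L2 = -/H/- → run H
t=7: L0/L1/L2 = -/H/- → run H
t=8: L0/L1/L2 = -/H/- → run H
t=9: L0/L1/L2 = -/-/H → run H
t=10: (idle)
t=11: (idle)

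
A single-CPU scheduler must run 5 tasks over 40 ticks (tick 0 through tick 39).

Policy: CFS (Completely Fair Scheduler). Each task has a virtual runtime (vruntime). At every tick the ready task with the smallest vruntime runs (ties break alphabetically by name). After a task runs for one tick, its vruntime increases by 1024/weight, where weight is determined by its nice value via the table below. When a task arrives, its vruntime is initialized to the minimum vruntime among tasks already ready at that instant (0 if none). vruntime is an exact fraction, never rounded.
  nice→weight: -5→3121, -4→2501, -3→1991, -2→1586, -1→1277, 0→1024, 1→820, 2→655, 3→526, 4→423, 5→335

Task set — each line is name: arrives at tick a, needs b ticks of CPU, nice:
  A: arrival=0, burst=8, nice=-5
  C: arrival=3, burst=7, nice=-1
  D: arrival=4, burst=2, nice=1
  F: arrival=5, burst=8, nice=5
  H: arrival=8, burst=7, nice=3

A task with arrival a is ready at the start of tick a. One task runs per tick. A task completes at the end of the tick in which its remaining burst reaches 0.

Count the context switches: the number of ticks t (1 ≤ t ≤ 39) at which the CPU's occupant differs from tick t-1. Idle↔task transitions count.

context switches = 23

t=0: vr[A=0] → run A
t=1: vr[A=1024/3121] → run A
t=2: vr[A=2048/3121] → run A
t=3: vr[A=3072/3121 C=3072/3121] → run A
t=4: vr[A=4096/3121 C=3072/3121 D=3072/3121] → run C
t=5: vr[A=4096/3121 C=7118848/3985517 D=3072/3121 F=3072/3121] → run D
t=6: vr[A=4096/3121 C=7118848/3985517 D=1428736/639805 F=3072/3121] → run F
t=7: vr[A=4096/3121 C=7118848/3985517 D=1428736/639805 F=4225024/1045535] → run A
t=8: vr[A=5120/3121 C=7118848/3985517 D=1428736/639805 F=4225024/1045535 H=5120/3121] → run A
t=9: vr[A=6144/3121 C=7118848/3985517 D=1428736/639805 F=4225024/1045535 H=5120/3121] → run H
t=10: vr[A=6144/3121 C=7118848/3985517 D=1428736/639805 F=4225024/1045535 H=2944512/820823] → run C
t=11: vr[A=6144/3121 C=10314752/3985517 D=1428736/639805 F=4225024/1045535 H=2944512/820823] → run A
t=12: vr[A=7168/3121 C=10314752/3985517 D=1428736/639805 F=4225024/1045535 H=2944512/820823] → run D
t=13: vr[A=7168/3121 C=10314752/3985517 F=4225024/1045535 H=2944512/820823] → run A
t=14: vr[C=10314752/3985517 F=4225024/1045535 H=2944512/820823] → run C
t=15: vr[C=13510656/3985517 F=4225024/1045535 H=2944512/820823] → run C
t=16: vr[C=16706560/3985517 F=4225024/1045535 H=2944512/820823] → run H
t=17: vr[C=16706560/3985517 F=4225024/1045535 H=4542464/820823] → run F
t=18: vr[C=16706560/3985517 F=7420928/1045535 H=4542464/820823] → run C
t=19: vr[C=19902464/3985517 F=7420928/1045535 H=4542464/820823] → run C
t=20: vr[C=23098368/3985517 F=7420928/1045535 H=4542464/820823] → run H
t=21: vr[C=23098368/3985517 F=7420928/1045535 H=6140416/820823] → run C
t=22: vr[F=7420928/1045535 H=6140416/820823] → run F
t=23: vr[F=10616832/1045535 H=6140416/820823] → run H
t=24: vr[F=10616832/1045535 H=7738368/820823] → run H
t=25: vr[F=10616832/1045535 H=9336320/820823] → run F
t=26: vr[F=13812736/1045535 H=9336320/820823] → run H
t=27: vr[F=13812736/1045535 H=10934272/820823] → run F
t=28: vr[F=3401728/209107 H=10934272/820823] → run H
t=29: vr[F=3401728/209107] → run F
t=30: vr[F=20204544/1045535] → run F
t=31: vr[F=23400448/1045535] → run F
t=32: (idle)
t=33: (idle)
t=34: (idle)
t=35: (idle)
t=36: (idle)
t=37: (idle)
t=38: (idle)
t=39: (idle)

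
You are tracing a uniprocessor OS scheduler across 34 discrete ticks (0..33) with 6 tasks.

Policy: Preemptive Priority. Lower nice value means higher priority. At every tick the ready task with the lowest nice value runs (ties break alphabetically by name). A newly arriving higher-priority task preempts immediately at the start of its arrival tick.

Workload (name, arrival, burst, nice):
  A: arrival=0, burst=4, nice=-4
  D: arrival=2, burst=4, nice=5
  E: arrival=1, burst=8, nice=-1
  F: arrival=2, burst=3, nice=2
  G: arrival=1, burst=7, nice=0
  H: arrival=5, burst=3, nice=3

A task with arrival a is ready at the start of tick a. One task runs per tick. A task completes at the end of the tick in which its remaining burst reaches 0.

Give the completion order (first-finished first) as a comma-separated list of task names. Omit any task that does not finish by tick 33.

completion order = A, E, G, F, H, D

t=0: ready={A} → run A
t=1: ready={A,E,G} → run A
t=2: ready={A,D,E,F,G} → run A
t=3: ready={A,D,E,F,G} → run A
t=4: ready={D,E,F,G} → run E
t=5: ready={D,E,F,G,H} → run E
t=6: ready={D,E,F,G,H} → run E
t=7: ready={D,E,F,G,H} → run E
t=8: ready={D,E,F,G,H} → run E
t=9: ready={D,E,F,G,H} → run E
t=10: ready={D,E,F,G,H} → run E
t=11: ready={D,E,F,G,H} → run E
t=12: ready={D,F,G,H} → run G
t=13: ready={D,F,G,H} → run G
t=14: ready={D,F,G,H} → run G
t=15: ready={D,F,G,H} → run G
t=16: ready={D,F,G,H} → run G
t=17: ready={D,F,G,H} → run G
t=18: ready={D,F,G,H} → run G
t=19: ready={D,F,H} → run F
t=20: ready={D,F,H} → run F
t=21: ready={D,F,H} → run F
t=22: ready={D,H} → run H
t=23: ready={D,H} → run H
t=24: ready={D,H} → run H
t=25: ready={D} → run D
t=26: ready={D} → run D
t=27: ready={D} → run D
t=28: ready={D} → run D
t=29: (idle)
t=30: (idle)
t=31: (idle)
t=32: (idle)
t=33: (idle)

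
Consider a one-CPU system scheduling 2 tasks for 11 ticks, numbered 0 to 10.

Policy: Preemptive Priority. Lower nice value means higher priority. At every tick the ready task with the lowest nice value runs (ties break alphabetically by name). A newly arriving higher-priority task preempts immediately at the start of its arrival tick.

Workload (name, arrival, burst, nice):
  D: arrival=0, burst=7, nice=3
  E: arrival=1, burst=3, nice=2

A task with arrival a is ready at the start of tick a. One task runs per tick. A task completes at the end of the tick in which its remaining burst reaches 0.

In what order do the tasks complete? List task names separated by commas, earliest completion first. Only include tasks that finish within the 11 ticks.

completion order = E, D

t=0: ready={D} → run D
t=1: ready={D,E} → run E
t=2: ready={D,E} → run E
t=3: ready={D,E} → run E
t=4: ready={D} → run D
t=5: ready={D} → run D
t=6: ready={D} → run D
t=7: ready={D} → run D
t=8: ready={D} → run D
t=9: ready={D} → run D
t=10: (idle)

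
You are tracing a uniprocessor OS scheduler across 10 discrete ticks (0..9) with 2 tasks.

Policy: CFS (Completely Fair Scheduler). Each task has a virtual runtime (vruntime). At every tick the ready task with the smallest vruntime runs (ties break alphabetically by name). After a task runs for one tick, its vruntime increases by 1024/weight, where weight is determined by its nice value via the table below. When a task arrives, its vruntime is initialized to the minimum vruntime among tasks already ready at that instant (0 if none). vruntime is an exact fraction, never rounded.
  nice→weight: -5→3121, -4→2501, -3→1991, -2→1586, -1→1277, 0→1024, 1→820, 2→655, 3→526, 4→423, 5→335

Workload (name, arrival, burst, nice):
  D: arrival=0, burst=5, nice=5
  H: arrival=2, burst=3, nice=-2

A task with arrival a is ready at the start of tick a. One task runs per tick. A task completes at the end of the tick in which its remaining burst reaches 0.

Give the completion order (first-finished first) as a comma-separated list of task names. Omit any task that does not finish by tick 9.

completion order = H, D

t=0: vr[D=0] → run D
t=1: vr[D=1024/335] → run D
t=2: vr[D=2048/335 H=2048/335] → run D
t=3: vr[D=3072/335 H=2048/335] → run H
t=4: vr[D=3072/335 H=1795584/265655] → run H
t=5: vr[D=3072/335 H=1967104/265655] → run H
t=6: vr[D=3072/335] → run D
t=7: vr[D=4096/335] → run D
t=8: (idle)
t=9: (idle)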